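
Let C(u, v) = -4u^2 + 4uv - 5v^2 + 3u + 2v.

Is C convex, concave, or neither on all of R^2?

C is quadratic, so its Hessian is the constant matrix H = [[-8, 4], [4, -10]].
det(H) = 64, tr(H) = -18.
det(H) > 0 and tr(H) < 0, so H is negative definite everywhere: concave.

concave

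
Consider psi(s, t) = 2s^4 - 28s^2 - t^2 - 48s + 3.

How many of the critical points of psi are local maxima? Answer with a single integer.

psi separates as a function of s plus a function of t, so ∇psi=0 decouples.
∂psi/∂s = 8(s - 3)(s + 1)(s + 2) = 0 at s ∈ {-2, -1, 3}; ∂psi/∂t = -2t = 0 at t ∈ {0}.
The Hessian is diagonal: diag(psi_ss, psi_tt). Second derivatives: psi_ss(-2)=40, psi_ss(-1)=-32, psi_ss(3)=160; psi_tt(0)=-2.
Local maxima occur where both diagonal entries negative: (-1, 0). Count: 1.

1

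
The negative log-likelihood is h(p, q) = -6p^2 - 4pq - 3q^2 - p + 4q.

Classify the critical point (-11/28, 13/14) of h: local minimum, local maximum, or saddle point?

local maximum

The Hessian of h is constant: H = [[-12, -4], [-4, -6]].
det(H) = (-12)·(-6) − (-4)² = 56.
det(H) > 0 and tr(H) = -18 < 0, so H is negative definite and the point is a local maximum.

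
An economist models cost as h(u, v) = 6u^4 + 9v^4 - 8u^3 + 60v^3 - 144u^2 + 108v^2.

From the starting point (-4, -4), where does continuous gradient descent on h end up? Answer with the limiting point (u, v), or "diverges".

(-3, -3)

h is separable, so gradient descent decouples: u follows -∂h/∂u, v follows -∂h/∂v.
∂h/∂u = 24u(u - 4)(u + 3); at u=-4 this is -768, so u increases.
∂h/∂v = 36v(v + 2)(v + 3); at v=-4 this is -288, so v increases.
u converges to its nearest critical value -3 (a local min of the u-part); v converges to -3. The iterate converges to (-3, -3).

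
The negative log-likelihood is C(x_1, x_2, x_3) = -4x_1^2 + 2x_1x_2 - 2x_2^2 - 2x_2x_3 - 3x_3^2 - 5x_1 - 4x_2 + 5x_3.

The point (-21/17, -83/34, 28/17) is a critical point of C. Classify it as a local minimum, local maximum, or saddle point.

local maximum

The Hessian is constant: H = [[-8, 2, 0], [2, -4, -2], [0, -2, -6]].
Leading principal minors: Δ₁ = -8, Δ₂ = 28, Δ₃ = -136.
The minors alternate sign starting negative (−, +, −), so H is negative definite: a local maximum.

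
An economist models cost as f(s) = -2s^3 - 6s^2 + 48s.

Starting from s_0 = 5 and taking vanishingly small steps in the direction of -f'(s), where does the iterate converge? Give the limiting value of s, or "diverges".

f'(s) = -6(s - 2)(s + 4), so f'(5) = -162.
Gradient descent moves in the -f' direction, i.e. s is increasing.
There is no critical point above s=5, and f' keeps the same sign, so the iterate runs off to +∞.

diverges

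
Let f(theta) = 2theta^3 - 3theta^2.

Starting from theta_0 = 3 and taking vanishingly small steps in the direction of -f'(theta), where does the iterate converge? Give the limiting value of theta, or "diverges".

1

f'(theta) = 6theta(theta - 1), so f'(3) = 36.
Gradient descent moves in the -f' direction, i.e. theta is decreasing.
The nearest critical point in that direction is theta = 1, where f'' = 6 > 0 (a local minimum). The iterate converges there.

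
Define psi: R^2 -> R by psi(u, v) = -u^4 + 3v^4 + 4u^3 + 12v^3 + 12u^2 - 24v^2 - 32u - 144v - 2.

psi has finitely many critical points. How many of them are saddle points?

5

psi separates as a function of u plus a function of v, so ∇psi=0 decouples.
∂psi/∂u = -4(u - 4)(u - 1)(u + 2) = 0 at u ∈ {-2, 1, 4}; ∂psi/∂v = 12(v - 2)(v + 2)(v + 3) = 0 at v ∈ {-3, -2, 2}.
The Hessian is diagonal: diag(psi_uu, psi_vv). Second derivatives: psi_uu(-2)=-72, psi_uu(1)=36, psi_uu(4)=-72; psi_vv(-3)=60, psi_vv(-2)=-48, psi_vv(2)=240.
Saddle points occur where the two diagonal entries have opposite signs: (-2, -3), (-2, 2), (1, -2), (4, -3), (4, 2). Count: 5.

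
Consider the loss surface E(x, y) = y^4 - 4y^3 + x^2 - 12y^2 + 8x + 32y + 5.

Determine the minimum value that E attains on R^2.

E(x,y) separates as P(x) + Q(y) + 5, so its minimum is min P + min Q + 5.
P'(x) = 2x + 8 vanishes at x ∈ {-4}; Q'(y) = 4(y - 4)(y - 1)(y + 2) vanishes at y ∈ {-2, 1, 4}.
Local minima of P (where P''>0): P(-4)=-16. Local minima of Q: Q(-2)=-64, Q(4)=-64.
So the global minimum of E is P(-4) + Q(-2) + 5 = -16 − 64 + 5 = -75, attained at (-4, -2).

-75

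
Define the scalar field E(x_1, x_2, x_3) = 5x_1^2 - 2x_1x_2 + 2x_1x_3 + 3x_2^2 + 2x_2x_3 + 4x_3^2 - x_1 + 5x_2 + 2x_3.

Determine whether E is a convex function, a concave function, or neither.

E is quadratic, so its Hessian is the constant matrix H = [[10, -2, 2], [-2, 6, 2], [2, 2, 8]].
Leading principal minors: 10, 56, 368.
All positive ⇒ H ≻ 0 ⇒ convex.

convex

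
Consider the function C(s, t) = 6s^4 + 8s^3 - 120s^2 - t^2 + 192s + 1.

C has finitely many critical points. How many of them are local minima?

C separates as a function of s plus a function of t, so ∇C=0 decouples.
∂C/∂s = 24(s - 2)(s - 1)(s + 4) = 0 at s ∈ {-4, 1, 2}; ∂C/∂t = -2t = 0 at t ∈ {0}.
The Hessian is diagonal: diag(C_ss, C_tt). Second derivatives: C_ss(-4)=720, C_ss(1)=-120, C_ss(2)=144; C_tt(0)=-2.
Local minima occur where both diagonal entries positive: none. Count: 0.

0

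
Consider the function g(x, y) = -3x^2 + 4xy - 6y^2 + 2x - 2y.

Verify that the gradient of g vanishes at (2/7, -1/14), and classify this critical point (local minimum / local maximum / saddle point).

∇g = (-6x + 4y + 2, 4x - 12y - 2); substituting (2/7, -1/14) gives ∇g = (0, 0), so (2/7, -1/14) is indeed a critical point.
The Hessian of g is constant: H = [[-6, 4], [4, -12]].
det(H) = (-6)·(-12) − 4² = 56.
det(H) > 0 and tr(H) = -18 < 0, so H is negative definite and the point is a local maximum.

local maximum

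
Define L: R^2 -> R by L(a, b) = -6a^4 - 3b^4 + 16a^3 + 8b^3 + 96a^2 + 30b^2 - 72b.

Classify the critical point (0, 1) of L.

The mixed partial ∂²L/∂a∂b is 0, so the Hessian at any point is diag(L_aa, L_bb) = diag(24(-3a^2 + 4a + 8), 12(-3b^2 + 4b + 5)).
At (0, 1): H = diag(192, 72).
Both eigenvalues are positive, so H is positive definite: a local minimum.

local minimum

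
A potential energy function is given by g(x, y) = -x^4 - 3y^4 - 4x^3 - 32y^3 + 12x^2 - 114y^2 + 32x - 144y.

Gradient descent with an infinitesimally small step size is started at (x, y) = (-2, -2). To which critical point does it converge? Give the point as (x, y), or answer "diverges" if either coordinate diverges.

(-1, -3)

g is separable, so gradient descent decouples: x follows -∂g/∂x, y follows -∂g/∂y.
∂g/∂x = -4(x - 2)(x + 1)(x + 4); at x=-2 this is -32, so x increases.
∂g/∂y = -12(y + 1)(y + 3)(y + 4); at y=-2 this is 24, so y decreases.
x converges to its nearest critical value -1 (a local min of the x-part); y converges to -3. The iterate converges to (-1, -3).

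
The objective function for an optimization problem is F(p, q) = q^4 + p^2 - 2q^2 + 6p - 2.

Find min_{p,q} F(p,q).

-12

F(p,q) separates as A(p) + B(q) − 2, so its minimum is min A + min B − 2.
A'(p) = 2p + 6 vanishes at p ∈ {-3}; B'(q) = 4q(q - 1)(q + 1) vanishes at q ∈ {-1, 0, 1}.
Local minima of A (where A''>0): A(-3)=-9. Local minima of B: B(-1)=-1, B(1)=-1.
So the global minimum of F is A(-3) + B(-1) − 2 = -9 − 1 − 2 = -12, attained at (-3, -1).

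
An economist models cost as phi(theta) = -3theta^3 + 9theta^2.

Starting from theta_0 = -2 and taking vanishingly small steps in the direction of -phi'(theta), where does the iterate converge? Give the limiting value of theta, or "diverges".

0

phi'(theta) = -9theta(theta - 2), so phi'(-2) = -72.
Gradient descent moves in the -phi' direction, i.e. theta is increasing.
The nearest critical point in that direction is theta = 0, where phi'' = 18 > 0 (a local minimum). The iterate converges there.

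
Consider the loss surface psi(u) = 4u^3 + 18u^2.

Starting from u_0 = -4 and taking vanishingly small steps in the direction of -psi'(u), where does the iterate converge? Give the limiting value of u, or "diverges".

psi'(u) = 12u(u + 3), so psi'(-4) = 48.
Gradient descent moves in the -psi' direction, i.e. u is decreasing.
There is no critical point below u=-4, and psi' keeps the same sign, so the iterate runs off to −∞.

diverges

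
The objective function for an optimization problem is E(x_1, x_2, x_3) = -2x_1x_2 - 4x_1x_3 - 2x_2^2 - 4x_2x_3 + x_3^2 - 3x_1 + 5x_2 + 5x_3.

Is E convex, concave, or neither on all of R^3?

E is quadratic, so its Hessian is the constant matrix H = [[0, -2, -4], [-2, -4, -4], [-4, -4, 2]].
Leading principal minors: 0, -4, -8.
Neither pattern holds ⇒ H is indefinite ⇒ neither convex nor concave.

neither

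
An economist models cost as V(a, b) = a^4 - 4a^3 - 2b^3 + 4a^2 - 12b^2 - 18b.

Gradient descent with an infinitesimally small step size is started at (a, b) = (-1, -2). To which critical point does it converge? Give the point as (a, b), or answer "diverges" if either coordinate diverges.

V is separable, so gradient descent decouples: a follows -∂V/∂a, b follows -∂V/∂b.
∂V/∂a = 4a(a - 2)(a - 1); at a=-1 this is -24, so a increases.
∂V/∂b = -6(b + 1)(b + 3); at b=-2 this is 6, so b decreases.
a converges to its nearest critical value 0 (a local min of the a-part); b converges to -3. The iterate converges to (0, -3).

(0, -3)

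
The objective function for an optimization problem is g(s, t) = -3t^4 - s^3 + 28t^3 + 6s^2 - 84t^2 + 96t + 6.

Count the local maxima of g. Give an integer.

2

g separates as a function of s plus a function of t, so ∇g=0 decouples.
∂g/∂s = -3s(s - 4) = 0 at s ∈ {0, 4}; ∂g/∂t = -12(t - 4)(t - 2)(t - 1) = 0 at t ∈ {1, 2, 4}.
The Hessian is diagonal: diag(g_ss, g_tt). Second derivatives: g_ss(0)=12, g_ss(4)=-12; g_tt(1)=-36, g_tt(2)=24, g_tt(4)=-72.
Local maxima occur where both diagonal entries negative: (4, 1), (4, 4). Count: 2.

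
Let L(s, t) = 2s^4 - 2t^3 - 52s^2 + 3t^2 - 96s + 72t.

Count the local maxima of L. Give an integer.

1

L separates as a function of s plus a function of t, so ∇L=0 decouples.
∂L/∂s = 8(s - 4)(s + 1)(s + 3) = 0 at s ∈ {-3, -1, 4}; ∂L/∂t = -6(t - 4)(t + 3) = 0 at t ∈ {-3, 4}.
The Hessian is diagonal: diag(L_ss, L_tt). Second derivatives: L_ss(-3)=112, L_ss(-1)=-80, L_ss(4)=280; L_tt(-3)=42, L_tt(4)=-42.
Local maxima occur where both diagonal entries negative: (-1, 4). Count: 1.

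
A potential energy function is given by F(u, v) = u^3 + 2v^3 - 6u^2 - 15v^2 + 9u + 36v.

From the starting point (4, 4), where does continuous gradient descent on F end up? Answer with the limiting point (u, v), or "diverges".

(3, 3)

F is separable, so gradient descent decouples: u follows -∂F/∂u, v follows -∂F/∂v.
∂F/∂u = 3(u - 3)(u - 1); at u=4 this is 9, so u decreases.
∂F/∂v = 6(v - 3)(v - 2); at v=4 this is 12, so v decreases.
u converges to its nearest critical value 3 (a local min of the u-part); v converges to 3. The iterate converges to (3, 3).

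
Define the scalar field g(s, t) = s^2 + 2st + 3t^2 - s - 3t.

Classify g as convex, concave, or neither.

convex

g is quadratic, so its Hessian is the constant matrix H = [[2, 2], [2, 6]].
det(H) = 8, tr(H) = 8.
det(H) > 0 and tr(H) > 0, so H is positive definite everywhere: convex.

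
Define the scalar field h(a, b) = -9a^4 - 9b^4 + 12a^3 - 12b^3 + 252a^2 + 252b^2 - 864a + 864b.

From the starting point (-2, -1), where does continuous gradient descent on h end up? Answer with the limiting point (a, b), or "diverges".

(2, -2)

h is separable, so gradient descent decouples: a follows -∂h/∂a, b follows -∂h/∂b.
∂h/∂a = -36(a - 3)(a - 2)(a + 4); at a=-2 this is -1440, so a increases.
∂h/∂b = -36(b - 4)(b + 2)(b + 3); at b=-1 this is 360, so b decreases.
a converges to its nearest critical value 2 (a local min of the a-part); b converges to -2. The iterate converges to (2, -2).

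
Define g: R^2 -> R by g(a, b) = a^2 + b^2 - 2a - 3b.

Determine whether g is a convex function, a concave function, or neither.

convex

g is quadratic, so its Hessian is the constant matrix H = [[2, 0], [0, 2]].
det(H) = 4, tr(H) = 4.
det(H) > 0 and tr(H) > 0, so H is positive definite everywhere: convex.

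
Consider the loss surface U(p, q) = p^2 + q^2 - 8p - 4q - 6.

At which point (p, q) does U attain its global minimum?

U(p,q) separates as A(p) + B(q) − 6, so its minimum is min A + min B − 6.
A'(p) = 2p - 8 vanishes at p ∈ {4}; B'(q) = 2q - 4 vanishes at q ∈ {2}.
Local minima of A (where A''>0): A(4)=-16. Local minima of B: B(2)=-4.
So the global minimum of U is A(4) + B(2) − 6 = -16 − 4 − 6 = -26, attained at (4, 2).

(4, 2)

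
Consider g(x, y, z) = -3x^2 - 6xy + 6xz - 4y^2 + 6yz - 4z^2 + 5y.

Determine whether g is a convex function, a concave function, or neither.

g is quadratic, so its Hessian is the constant matrix H = [[-6, -6, 6], [-6, -8, 6], [6, 6, -8]].
Leading principal minors: -6, 12, -24.
Signs alternate −, +, − ⇒ H ≺ 0 ⇒ concave.

concave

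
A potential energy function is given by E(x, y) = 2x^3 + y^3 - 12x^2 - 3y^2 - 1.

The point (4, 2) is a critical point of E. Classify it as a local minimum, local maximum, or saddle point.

The mixed partial ∂²E/∂x∂y is 0, so the Hessian at any point is diag(E_xx, E_yy) = diag(12(x - 2), 6(y - 1)).
At (4, 2): H = diag(24, 6).
Both eigenvalues are positive, so H is positive definite: a local minimum.

local minimum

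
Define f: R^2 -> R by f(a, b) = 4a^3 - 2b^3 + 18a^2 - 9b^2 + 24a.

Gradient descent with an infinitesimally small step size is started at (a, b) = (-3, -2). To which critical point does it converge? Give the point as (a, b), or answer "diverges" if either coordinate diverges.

f is separable, so gradient descent decouples: a follows -∂f/∂a, b follows -∂f/∂b.
∂f/∂a = 12(a + 1)(a + 2); at a=-3 this is 24, so a decreases.
∂f/∂b = -6b(b + 3); at b=-2 this is 12, so b decreases.
The a-coordinate has no critical point in that direction and runs off to infinity.

diverges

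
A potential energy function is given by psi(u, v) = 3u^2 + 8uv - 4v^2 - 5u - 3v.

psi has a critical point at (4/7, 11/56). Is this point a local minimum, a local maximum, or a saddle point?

saddle point

The Hessian of psi is constant: H = [[6, 8], [8, -8]].
det(H) = 6·(-8) − 8² = -112.
Since det(H) < 0, H is indefinite and the critical point is a saddle point.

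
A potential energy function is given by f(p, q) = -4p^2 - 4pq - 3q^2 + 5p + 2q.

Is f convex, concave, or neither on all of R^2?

concave

f is quadratic, so its Hessian is the constant matrix H = [[-8, -4], [-4, -6]].
det(H) = 32, tr(H) = -14.
det(H) > 0 and tr(H) < 0, so H is negative definite everywhere: concave.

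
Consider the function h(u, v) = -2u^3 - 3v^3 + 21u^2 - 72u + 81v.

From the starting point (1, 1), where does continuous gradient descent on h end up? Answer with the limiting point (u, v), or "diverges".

h is separable, so gradient descent decouples: u follows -∂h/∂u, v follows -∂h/∂v.
∂h/∂u = -6(u - 4)(u - 3); at u=1 this is -36, so u increases.
∂h/∂v = -9(v - 3)(v + 3); at v=1 this is 72, so v decreases.
u converges to its nearest critical value 3 (a local min of the u-part); v converges to -3. The iterate converges to (3, -3).

(3, -3)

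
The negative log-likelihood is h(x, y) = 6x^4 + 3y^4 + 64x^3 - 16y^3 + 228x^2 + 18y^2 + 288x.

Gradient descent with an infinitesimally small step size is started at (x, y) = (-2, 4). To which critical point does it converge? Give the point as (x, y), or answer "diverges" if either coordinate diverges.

h is separable, so gradient descent decouples: x follows -∂h/∂x, y follows -∂h/∂y.
∂h/∂x = 24(x + 1)(x + 3)(x + 4); at x=-2 this is -48, so x increases.
∂h/∂y = 12y(y - 3)(y - 1); at y=4 this is 144, so y decreases.
x converges to its nearest critical value -1 (a local min of the x-part); y converges to 3. The iterate converges to (-1, 3).

(-1, 3)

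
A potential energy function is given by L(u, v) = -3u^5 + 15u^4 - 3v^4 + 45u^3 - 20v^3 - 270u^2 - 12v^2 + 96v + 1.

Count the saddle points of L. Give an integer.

L separates as a function of u plus a function of v, so ∇L=0 decouples.
∂L/∂u = -15u(u - 4)(u - 3)(u + 3) = 0 at u ∈ {-3, 0, 3, 4}; ∂L/∂v = -12(v - 1)(v + 2)(v + 4) = 0 at v ∈ {-4, -2, 1}.
The Hessian is diagonal: diag(L_uu, L_vv). Second derivatives: L_uu(-3)=1890, L_uu(0)=-540, L_uu(3)=270, L_uu(4)=-420; L_vv(-4)=-120, L_vv(-2)=72, L_vv(1)=-180.
Saddle points occur where the two diagonal entries have opposite signs: (-3, -4), (-3, 1), (0, -2), (3, -4), (3, 1), (4, -2). Count: 6.

6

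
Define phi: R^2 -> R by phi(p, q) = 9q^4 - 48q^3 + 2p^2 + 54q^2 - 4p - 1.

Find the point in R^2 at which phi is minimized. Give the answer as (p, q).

(1, 3)

phi(p,q) separates as A(p) + B(q) − 1, so its minimum is min A + min B − 1.
A'(p) = 4p - 4 vanishes at p ∈ {1}; B'(q) = 36q(q - 3)(q - 1) vanishes at q ∈ {0, 1, 3}.
Local minima of A (where A''>0): A(1)=-2. Local minima of B: B(0)=0, B(3)=-81.
So the global minimum of phi is A(1) + B(3) − 1 = -2 − 81 − 1 = -84, attained at (1, 3).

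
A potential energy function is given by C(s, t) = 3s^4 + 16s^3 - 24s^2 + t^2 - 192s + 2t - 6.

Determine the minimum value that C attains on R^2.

C(s,t) separates as P(s) + Q(t) − 6, so its minimum is min P + min Q − 6.
P'(s) = 12(s - 2)(s + 2)(s + 4) vanishes at s ∈ {-4, -2, 2}; Q'(t) = 2(t + 1) vanishes at t ∈ {-1}.
Local minima of P (where P''>0): P(-4)=128, P(2)=-304. Local minima of Q: Q(-1)=-1.
So the global minimum of C is P(2) + Q(-1) − 6 = -304 − 1 − 6 = -311, attained at (2, -1).

-311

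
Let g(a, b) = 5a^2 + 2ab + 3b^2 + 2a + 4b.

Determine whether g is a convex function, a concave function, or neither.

g is quadratic, so its Hessian is the constant matrix H = [[10, 2], [2, 6]].
det(H) = 56, tr(H) = 16.
det(H) > 0 and tr(H) > 0, so H is positive definite everywhere: convex.

convex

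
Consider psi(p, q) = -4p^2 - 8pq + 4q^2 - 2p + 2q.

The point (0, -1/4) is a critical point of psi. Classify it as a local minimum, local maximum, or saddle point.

The Hessian of psi is constant: H = [[-8, -8], [-8, 8]].
det(H) = (-8)·8 − (-8)² = -128.
Since det(H) < 0, H is indefinite and the critical point is a saddle point.

saddle point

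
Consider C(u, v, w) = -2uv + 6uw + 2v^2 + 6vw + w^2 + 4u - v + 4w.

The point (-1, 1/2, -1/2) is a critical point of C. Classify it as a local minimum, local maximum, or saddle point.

saddle point

The Hessian is constant: H = [[0, -2, 6], [-2, 4, 6], [6, 6, 2]].
Leading principal minors: Δ₁ = 0, Δ₂ = -4, Δ₃ = -296.
The minors fit neither the all-positive nor the alternating-sign pattern, so H is indefinite: a saddle point.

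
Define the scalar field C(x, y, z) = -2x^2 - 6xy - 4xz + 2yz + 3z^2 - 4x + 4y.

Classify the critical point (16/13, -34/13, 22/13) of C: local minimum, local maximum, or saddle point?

saddle point

The Hessian is constant: H = [[-4, -6, -4], [-6, 0, 2], [-4, 2, 6]].
Leading principal minors: Δ₁ = -4, Δ₂ = -36, Δ₃ = -104.
The minors fit neither the all-positive nor the alternating-sign pattern, so H is indefinite: a saddle point.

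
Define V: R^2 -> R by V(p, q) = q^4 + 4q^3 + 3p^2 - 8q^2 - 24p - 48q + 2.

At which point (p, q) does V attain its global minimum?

(4, 2)

V(p,q) separates as A(p) + B(q) + 2, so its minimum is min A + min B + 2.
A'(p) = 6p - 24 vanishes at p ∈ {4}; B'(q) = 4(q - 2)(q + 2)(q + 3) vanishes at q ∈ {-3, -2, 2}.
Local minima of A (where A''>0): A(4)=-48. Local minima of B: B(-3)=45, B(2)=-80.
So the global minimum of V is A(4) + B(2) + 2 = -48 − 80 + 2 = -126, attained at (4, 2).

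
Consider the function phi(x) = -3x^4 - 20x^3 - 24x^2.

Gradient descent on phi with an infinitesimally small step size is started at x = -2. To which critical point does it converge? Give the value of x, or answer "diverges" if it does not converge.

-1

phi'(x) = -12x(x + 1)(x + 4), so phi'(-2) = -48.
Gradient descent moves in the -phi' direction, i.e. x is increasing.
The nearest critical point in that direction is x = -1, where phi'' = 36 > 0 (a local minimum). The iterate converges there.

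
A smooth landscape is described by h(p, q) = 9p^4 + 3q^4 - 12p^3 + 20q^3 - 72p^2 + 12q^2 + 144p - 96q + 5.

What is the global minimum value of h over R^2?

-392

h(p,q) separates as A(p) + B(q) + 5, so its minimum is min A + min B + 5.
A'(p) = 36(p - 2)(p - 1)(p + 2) vanishes at p ∈ {-2, 1, 2}; B'(q) = 12(q - 1)(q + 2)(q + 4) vanishes at q ∈ {-4, -2, 1}.
Local minima of A (where A''>0): A(-2)=-336, A(2)=48. Local minima of B: B(-4)=64, B(1)=-61.
So the global minimum of h is A(-2) + B(1) + 5 = -336 − 61 + 5 = -392, attained at (-2, 1).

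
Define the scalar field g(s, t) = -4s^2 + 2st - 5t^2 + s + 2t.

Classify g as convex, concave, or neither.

g is quadratic, so its Hessian is the constant matrix H = [[-8, 2], [2, -10]].
det(H) = 76, tr(H) = -18.
det(H) > 0 and tr(H) < 0, so H is negative definite everywhere: concave.

concave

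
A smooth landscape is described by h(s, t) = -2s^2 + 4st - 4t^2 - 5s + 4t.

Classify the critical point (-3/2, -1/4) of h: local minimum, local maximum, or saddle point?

The Hessian of h is constant: H = [[-4, 4], [4, -8]].
det(H) = (-4)·(-8) − 4² = 16.
det(H) > 0 and tr(H) = -12 < 0, so H is negative definite and the point is a local maximum.

local maximum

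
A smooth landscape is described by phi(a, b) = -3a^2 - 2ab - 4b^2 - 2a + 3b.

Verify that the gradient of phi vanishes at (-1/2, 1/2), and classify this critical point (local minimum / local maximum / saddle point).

local maximum

∇phi = (-6a - 2b - 2, -2a - 8b + 3); substituting (-1/2, 1/2) gives ∇phi = (0, 0), so (-1/2, 1/2) is indeed a critical point.
The Hessian of phi is constant: H = [[-6, -2], [-2, -8]].
det(H) = (-6)·(-8) − (-2)² = 44.
det(H) > 0 and tr(H) = -14 < 0, so H is negative definite and the point is a local maximum.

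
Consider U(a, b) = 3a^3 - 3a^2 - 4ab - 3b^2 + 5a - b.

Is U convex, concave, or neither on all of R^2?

neither

The term 3a^3 is cubic, so the Hessian is not constant.
∂²U/∂a² = 18a - 6, which takes both signs as a varies (negative for sufficiently negative a). A diagonal entry of the Hessian changing sign means the Hessian is neither positive- nor negative-semidefinite on all of R^2.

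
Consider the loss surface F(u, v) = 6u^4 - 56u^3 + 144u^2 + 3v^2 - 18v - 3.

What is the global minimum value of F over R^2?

-30

F(u,v) separates as P(u) + Q(v) − 3, so its minimum is min P + min Q − 3.
P'(u) = 24u(u - 4)(u - 3) vanishes at u ∈ {0, 3, 4}; Q'(v) = 6v - 18 vanishes at v ∈ {3}.
Local minima of P (where P''>0): P(0)=0, P(4)=256. Local minima of Q: Q(3)=-27.
So the global minimum of F is P(0) + Q(3) − 3 = 0 − 27 − 3 = -30, attained at (0, 3).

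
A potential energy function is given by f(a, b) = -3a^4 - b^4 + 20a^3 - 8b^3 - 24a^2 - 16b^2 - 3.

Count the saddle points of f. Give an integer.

f separates as a function of a plus a function of b, so ∇f=0 decouples.
∂f/∂a = -12a(a - 4)(a - 1) = 0 at a ∈ {0, 1, 4}; ∂f/∂b = -4b(b + 2)(b + 4) = 0 at b ∈ {-4, -2, 0}.
The Hessian is diagonal: diag(f_aa, f_bb). Second derivatives: f_aa(0)=-48, f_aa(1)=36, f_aa(4)=-144; f_bb(-4)=-32, f_bb(-2)=16, f_bb(0)=-32.
Saddle points occur where the two diagonal entries have opposite signs: (0, -2), (1, -4), (1, 0), (4, -2). Count: 4.

4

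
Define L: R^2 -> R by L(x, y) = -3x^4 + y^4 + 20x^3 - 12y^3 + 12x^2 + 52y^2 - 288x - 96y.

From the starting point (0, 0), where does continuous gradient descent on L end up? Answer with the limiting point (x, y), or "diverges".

(3, 2)

L is separable, so gradient descent decouples: x follows -∂L/∂x, y follows -∂L/∂y.
∂L/∂x = -12(x - 4)(x - 3)(x + 2); at x=0 this is -288, so x increases.
∂L/∂y = 4(y - 4)(y - 3)(y - 2); at y=0 this is -96, so y increases.
x converges to its nearest critical value 3 (a local min of the x-part); y converges to 2. The iterate converges to (3, 2).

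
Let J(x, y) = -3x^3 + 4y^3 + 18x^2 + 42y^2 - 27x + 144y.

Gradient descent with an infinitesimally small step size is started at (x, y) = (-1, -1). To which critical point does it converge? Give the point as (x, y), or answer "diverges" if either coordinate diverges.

J is separable, so gradient descent decouples: x follows -∂J/∂x, y follows -∂J/∂y.
∂J/∂x = -9(x - 3)(x - 1); at x=-1 this is -72, so x increases.
∂J/∂y = 12(y + 3)(y + 4); at y=-1 this is 72, so y decreases.
x converges to its nearest critical value 1 (a local min of the x-part); y converges to -3. The iterate converges to (1, -3).

(1, -3)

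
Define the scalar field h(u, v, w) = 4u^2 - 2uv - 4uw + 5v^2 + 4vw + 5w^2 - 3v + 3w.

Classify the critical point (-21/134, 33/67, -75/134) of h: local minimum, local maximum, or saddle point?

The Hessian is constant: H = [[8, -2, -4], [-2, 10, 4], [-4, 4, 10]].
Leading principal minors: Δ₁ = 8, Δ₂ = 76, Δ₃ = 536.
All leading minors are positive, so H is positive definite: a local minimum.

local minimum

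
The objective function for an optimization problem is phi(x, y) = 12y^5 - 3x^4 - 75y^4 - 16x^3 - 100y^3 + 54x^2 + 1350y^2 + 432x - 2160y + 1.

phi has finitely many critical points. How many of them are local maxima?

phi separates as a function of x plus a function of y, so ∇phi=0 decouples.
∂phi/∂x = -12(x - 3)(x + 3)(x + 4) = 0 at x ∈ {-4, -3, 3}; ∂phi/∂y = 60(y - 4)(y - 3)(y - 1)(y + 3) = 0 at y ∈ {-3, 1, 3, 4}.
The Hessian is diagonal: diag(phi_xx, phi_yy). Second derivatives: phi_xx(-4)=-84, phi_xx(-3)=72, phi_xx(3)=-504; phi_yy(-3)=-10080, phi_yy(1)=1440, phi_yy(3)=-720, phi_yy(4)=1260.
Local maxima occur where both diagonal entries negative: (-4, -3), (-4, 3), (3, -3), (3, 3). Count: 4.

4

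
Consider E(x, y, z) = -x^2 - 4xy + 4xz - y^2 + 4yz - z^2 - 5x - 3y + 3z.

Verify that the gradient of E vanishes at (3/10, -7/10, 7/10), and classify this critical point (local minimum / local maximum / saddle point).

∇E = (-2x - 4y + 4z - 5, -4x - 2y + 4z - 3, 4x + 4y - 2z + 3); substituting (3/10, -7/10, 7/10) gives ∇E = (0, 0, 0), so (3/10, -7/10, 7/10) is indeed a critical point.
The Hessian is constant: H = [[-2, -4, 4], [-4, -2, 4], [4, 4, -2]].
Leading principal minors: Δ₁ = -2, Δ₂ = -12, Δ₃ = -40.
The minors fit neither the all-positive nor the alternating-sign pattern, so H is indefinite: a saddle point.

saddle point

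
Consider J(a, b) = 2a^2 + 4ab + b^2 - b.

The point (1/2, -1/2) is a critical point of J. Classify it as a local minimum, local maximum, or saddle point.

saddle point

The Hessian of J is constant: H = [[4, 4], [4, 2]].
det(H) = 4·2 − 4² = -8.
Since det(H) < 0, H is indefinite and the critical point is a saddle point.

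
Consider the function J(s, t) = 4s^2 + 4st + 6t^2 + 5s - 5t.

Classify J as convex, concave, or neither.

convex

J is quadratic, so its Hessian is the constant matrix H = [[8, 4], [4, 12]].
det(H) = 80, tr(H) = 20.
det(H) > 0 and tr(H) > 0, so H is positive definite everywhere: convex.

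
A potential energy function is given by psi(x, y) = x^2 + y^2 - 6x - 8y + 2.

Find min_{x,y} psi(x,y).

-23

psi(x,y) separates as P(x) + Q(y) + 2, so its minimum is min P + min Q + 2.
P'(x) = 2x - 6 vanishes at x ∈ {3}; Q'(y) = 2y - 8 vanishes at y ∈ {4}.
Local minima of P (where P''>0): P(3)=-9. Local minima of Q: Q(4)=-16.
So the global minimum of psi is P(3) + Q(4) + 2 = -9 − 16 + 2 = -23, attained at (3, 4).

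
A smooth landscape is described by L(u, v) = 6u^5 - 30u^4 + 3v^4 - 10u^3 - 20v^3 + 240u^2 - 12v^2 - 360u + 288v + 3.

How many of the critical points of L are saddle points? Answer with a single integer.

L separates as a function of u plus a function of v, so ∇L=0 decouples.
∂L/∂u = 30(u - 3)(u - 2)(u - 1)(u + 2) = 0 at u ∈ {-2, 1, 2, 3}; ∂L/∂v = 12(v - 4)(v - 3)(v + 2) = 0 at v ∈ {-2, 3, 4}.
The Hessian is diagonal: diag(L_uu, L_vv). Second derivatives: L_uu(-2)=-1800, L_uu(1)=180, L_uu(2)=-120, L_uu(3)=300; L_vv(-2)=360, L_vv(3)=-60, L_vv(4)=72.
Saddle points occur where the two diagonal entries have opposite signs: (-2, -2), (-2, 4), (1, 3), (2, -2), (2, 4), (3, 3). Count: 6.

6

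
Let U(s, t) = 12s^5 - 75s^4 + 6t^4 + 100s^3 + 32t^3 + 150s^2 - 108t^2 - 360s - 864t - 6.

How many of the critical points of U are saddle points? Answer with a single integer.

U separates as a function of s plus a function of t, so ∇U=0 decouples.
∂U/∂s = 60(s - 3)(s - 2)(s - 1)(s + 1) = 0 at s ∈ {-1, 1, 2, 3}; ∂U/∂t = 24(t - 3)(t + 3)(t + 4) = 0 at t ∈ {-4, -3, 3}.
The Hessian is diagonal: diag(U_ss, U_tt). Second derivatives: U_ss(-1)=-1440, U_ss(1)=240, U_ss(2)=-180, U_ss(3)=480; U_tt(-4)=168, U_tt(-3)=-144, U_tt(3)=1008.
Saddle points occur where the two diagonal entries have opposite signs: (-1, -4), (-1, 3), (1, -3), (2, -4), (2, 3), (3, -3). Count: 6.

6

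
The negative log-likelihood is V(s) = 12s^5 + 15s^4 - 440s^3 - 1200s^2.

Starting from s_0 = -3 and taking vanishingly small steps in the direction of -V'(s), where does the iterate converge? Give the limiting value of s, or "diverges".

V'(s) = 60s(s - 5)(s + 2)(s + 4), so V'(-3) = -1440.
Gradient descent moves in the -V' direction, i.e. s is increasing.
The nearest critical point in that direction is s = -2, where V'' = 1680 > 0 (a local minimum). The iterate converges there.

-2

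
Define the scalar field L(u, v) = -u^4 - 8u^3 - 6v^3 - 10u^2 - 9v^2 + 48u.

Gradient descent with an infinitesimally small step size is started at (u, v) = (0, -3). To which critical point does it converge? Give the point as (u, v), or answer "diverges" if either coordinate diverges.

(-3, -1)

L is separable, so gradient descent decouples: u follows -∂L/∂u, v follows -∂L/∂v.
∂L/∂u = -4(u - 1)(u + 3)(u + 4); at u=0 this is 48, so u decreases.
∂L/∂v = -18v(v + 1); at v=-3 this is -108, so v increases.
u converges to its nearest critical value -3 (a local min of the u-part); v converges to -1. The iterate converges to (-3, -1).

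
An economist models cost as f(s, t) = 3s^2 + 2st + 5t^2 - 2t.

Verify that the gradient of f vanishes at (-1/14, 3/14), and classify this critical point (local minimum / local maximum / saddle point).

∇f = (6s + 2t, 2s + 10t - 2); substituting (-1/14, 3/14) gives ∇f = (0, 0), so (-1/14, 3/14) is indeed a critical point.
The Hessian of f is constant: H = [[6, 2], [2, 10]].
det(H) = 6·10 − 2² = 56.
det(H) > 0 and tr(H) = 16 > 0, so H is positive definite and the point is a local minimum.

local minimum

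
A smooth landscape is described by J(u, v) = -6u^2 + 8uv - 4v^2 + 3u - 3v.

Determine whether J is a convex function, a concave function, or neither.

J is quadratic, so its Hessian is the constant matrix H = [[-12, 8], [8, -8]].
det(H) = 32, tr(H) = -20.
det(H) > 0 and tr(H) < 0, so H is negative definite everywhere: concave.

concave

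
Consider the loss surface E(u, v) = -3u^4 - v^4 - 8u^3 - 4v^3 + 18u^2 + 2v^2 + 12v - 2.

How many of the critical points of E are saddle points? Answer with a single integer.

E separates as a function of u plus a function of v, so ∇E=0 decouples.
∂E/∂u = -12u(u - 1)(u + 3) = 0 at u ∈ {-3, 0, 1}; ∂E/∂v = -4(v - 1)(v + 1)(v + 3) = 0 at v ∈ {-3, -1, 1}.
The Hessian is diagonal: diag(E_uu, E_vv). Second derivatives: E_uu(-3)=-144, E_uu(0)=36, E_uu(1)=-48; E_vv(-3)=-32, E_vv(-1)=16, E_vv(1)=-32.
Saddle points occur where the two diagonal entries have opposite signs: (-3, -1), (0, -3), (0, 1), (1, -1). Count: 4.

4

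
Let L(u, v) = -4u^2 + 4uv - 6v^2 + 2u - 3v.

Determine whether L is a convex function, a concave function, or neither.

L is quadratic, so its Hessian is the constant matrix H = [[-8, 4], [4, -12]].
det(H) = 80, tr(H) = -20.
det(H) > 0 and tr(H) < 0, so H is negative definite everywhere: concave.

concave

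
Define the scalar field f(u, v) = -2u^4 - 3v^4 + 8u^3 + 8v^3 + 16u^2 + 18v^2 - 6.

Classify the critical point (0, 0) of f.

The mixed partial ∂²f/∂u∂v is 0, so the Hessian at any point is diag(f_uu, f_vv) = diag(8(-3u^2 + 6u + 4), 12(-3v^2 + 4v + 3)).
At (0, 0): H = diag(32, 36).
Both eigenvalues are positive, so H is positive definite: a local minimum.

local minimum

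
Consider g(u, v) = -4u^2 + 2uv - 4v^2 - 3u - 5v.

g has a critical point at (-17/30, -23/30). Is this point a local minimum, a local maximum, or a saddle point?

The Hessian of g is constant: H = [[-8, 2], [2, -8]].
det(H) = (-8)·(-8) − 2² = 60.
det(H) > 0 and tr(H) = -16 < 0, so H is negative definite and the point is a local maximum.

local maximum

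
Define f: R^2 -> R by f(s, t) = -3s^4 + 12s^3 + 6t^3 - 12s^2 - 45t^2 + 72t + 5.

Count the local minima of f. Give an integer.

f separates as a function of s plus a function of t, so ∇f=0 decouples.
∂f/∂s = -12s(s - 2)(s - 1) = 0 at s ∈ {0, 1, 2}; ∂f/∂t = 18(t - 4)(t - 1) = 0 at t ∈ {1, 4}.
The Hessian is diagonal: diag(f_ss, f_tt). Second derivatives: f_ss(0)=-24, f_ss(1)=12, f_ss(2)=-24; f_tt(1)=-54, f_tt(4)=54.
Local minima occur where both diagonal entries positive: (1, 4). Count: 1.

1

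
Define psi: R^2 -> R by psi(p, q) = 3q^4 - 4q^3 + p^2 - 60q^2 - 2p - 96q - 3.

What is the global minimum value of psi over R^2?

psi(p,q) separates as A(p) + B(q) − 3, so its minimum is min A + min B − 3.
A'(p) = 2p - 2 vanishes at p ∈ {1}; B'(q) = 12(q - 4)(q + 1)(q + 2) vanishes at q ∈ {-2, -1, 4}.
Local minima of A (where A''>0): A(1)=-1. Local minima of B: B(-2)=32, B(4)=-832.
So the global minimum of psi is A(1) + B(4) − 3 = -1 − 832 − 3 = -836, attained at (1, 4).

-836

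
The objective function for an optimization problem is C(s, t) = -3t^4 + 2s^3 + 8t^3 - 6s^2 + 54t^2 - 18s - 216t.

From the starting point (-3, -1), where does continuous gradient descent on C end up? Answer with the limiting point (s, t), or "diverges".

C is separable, so gradient descent decouples: s follows -∂C/∂s, t follows -∂C/∂t.
∂C/∂s = 6(s - 3)(s + 1); at s=-3 this is 72, so s decreases.
∂C/∂t = -12(t - 3)(t - 2)(t + 3); at t=-1 this is -288, so t increases.
The s-coordinate has no critical point in that direction and runs off to infinity.

diverges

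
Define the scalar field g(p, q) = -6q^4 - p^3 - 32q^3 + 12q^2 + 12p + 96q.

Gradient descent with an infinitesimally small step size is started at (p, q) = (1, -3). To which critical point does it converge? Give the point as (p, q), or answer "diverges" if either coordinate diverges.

g is separable, so gradient descent decouples: p follows -∂g/∂p, q follows -∂g/∂q.
∂g/∂p = -3(p - 2)(p + 2); at p=1 this is 9, so p decreases.
∂g/∂q = -24(q - 1)(q + 1)(q + 4); at q=-3 this is -192, so q increases.
p converges to its nearest critical value -2 (a local min of the p-part); q converges to -1. The iterate converges to (-2, -1).

(-2, -1)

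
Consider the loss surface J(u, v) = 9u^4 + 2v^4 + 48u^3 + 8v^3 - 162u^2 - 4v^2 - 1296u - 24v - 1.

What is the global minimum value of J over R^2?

-3340

J(u,v) separates as P(u) + Q(v) − 1, so its minimum is min P + min Q − 1.
P'(u) = 36(u - 3)(u + 3)(u + 4) vanishes at u ∈ {-4, -3, 3}; Q'(v) = 8(v - 1)(v + 1)(v + 3) vanishes at v ∈ {-3, -1, 1}.
Local minima of P (where P''>0): P(-4)=1824, P(3)=-3321. Local minima of Q: Q(-3)=-18, Q(1)=-18.
So the global minimum of J is P(3) + Q(-3) − 1 = -3321 − 18 − 1 = -3340, attained at (3, -3).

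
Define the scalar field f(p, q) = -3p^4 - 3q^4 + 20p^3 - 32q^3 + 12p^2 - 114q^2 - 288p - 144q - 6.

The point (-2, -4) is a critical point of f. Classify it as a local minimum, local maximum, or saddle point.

The mixed partial ∂²f/∂p∂q is 0, so the Hessian at any point is diag(f_pp, f_qq) = diag(12(-3p^2 + 10p + 2), -12(3q^2 + 16q + 19)).
At (-2, -4): H = diag(-360, -36).
Both eigenvalues are negative, so H is negative definite: a local maximum.

local maximum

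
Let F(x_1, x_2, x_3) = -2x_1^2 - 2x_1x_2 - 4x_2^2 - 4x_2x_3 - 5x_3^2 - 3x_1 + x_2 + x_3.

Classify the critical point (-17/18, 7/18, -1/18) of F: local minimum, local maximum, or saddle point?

local maximum

The Hessian is constant: H = [[-4, -2, 0], [-2, -8, -4], [0, -4, -10]].
Leading principal minors: Δ₁ = -4, Δ₂ = 28, Δ₃ = -216.
The minors alternate sign starting negative (−, +, −), so H is negative definite: a local maximum.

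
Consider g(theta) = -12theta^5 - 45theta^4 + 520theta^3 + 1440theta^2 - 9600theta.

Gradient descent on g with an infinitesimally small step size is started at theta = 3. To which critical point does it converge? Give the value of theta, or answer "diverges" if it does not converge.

2

g'(theta) = -60(theta - 4)(theta - 2)(theta + 4)(theta + 5), so g'(3) = 3360.
Gradient descent moves in the -g' direction, i.e. theta is decreasing.
The nearest critical point in that direction is theta = 2, where g'' = 5040 > 0 (a local minimum). The iterate converges there.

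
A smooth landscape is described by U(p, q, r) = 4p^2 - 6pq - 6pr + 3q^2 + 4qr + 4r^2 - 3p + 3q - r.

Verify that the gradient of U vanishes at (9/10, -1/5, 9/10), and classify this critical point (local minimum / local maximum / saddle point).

∇U = (8p - 6q - 6r - 3, -6p + 6q + 4r + 3, -6p + 4q + 8r - 1); substituting (9/10, -1/5, 9/10) gives ∇U = (0, 0, 0), so (9/10, -1/5, 9/10) is indeed a critical point.
The Hessian is constant: H = [[8, -6, -6], [-6, 6, 4], [-6, 4, 8]].
Leading principal minors: Δ₁ = 8, Δ₂ = 12, Δ₃ = 40.
All leading minors are positive, so H is positive definite: a local minimum.

local minimum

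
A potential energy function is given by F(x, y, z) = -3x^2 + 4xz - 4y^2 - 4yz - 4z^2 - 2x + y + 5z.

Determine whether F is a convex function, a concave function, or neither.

concave

F is quadratic, so its Hessian is the constant matrix H = [[-6, 0, 4], [0, -8, -4], [4, -4, -8]].
Leading principal minors: -6, 48, -160.
Signs alternate −, +, − ⇒ H ≺ 0 ⇒ concave.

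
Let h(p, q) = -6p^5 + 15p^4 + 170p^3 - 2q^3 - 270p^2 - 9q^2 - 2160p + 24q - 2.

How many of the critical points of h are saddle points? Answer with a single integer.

4

h separates as a function of p plus a function of q, so ∇h=0 decouples.
∂h/∂p = -30(p - 4)(p - 3)(p + 2)(p + 3) = 0 at p ∈ {-3, -2, 3, 4}; ∂h/∂q = -6(q - 1)(q + 4) = 0 at q ∈ {-4, 1}.
The Hessian is diagonal: diag(h_pp, h_qq). Second derivatives: h_pp(-3)=1260, h_pp(-2)=-900, h_pp(3)=900, h_pp(4)=-1260; h_qq(-4)=30, h_qq(1)=-30.
Saddle points occur where the two diagonal entries have opposite signs: (-3, 1), (-2, -4), (3, 1), (4, -4). Count: 4.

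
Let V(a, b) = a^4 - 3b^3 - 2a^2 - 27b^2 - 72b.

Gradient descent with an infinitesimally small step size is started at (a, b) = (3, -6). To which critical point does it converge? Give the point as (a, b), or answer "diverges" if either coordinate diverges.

V is separable, so gradient descent decouples: a follows -∂V/∂a, b follows -∂V/∂b.
∂V/∂a = 4a(a - 1)(a + 1); at a=3 this is 96, so a decreases.
∂V/∂b = -9(b + 2)(b + 4); at b=-6 this is -72, so b increases.
a converges to its nearest critical value 1 (a local min of the a-part); b converges to -4. The iterate converges to (1, -4).

(1, -4)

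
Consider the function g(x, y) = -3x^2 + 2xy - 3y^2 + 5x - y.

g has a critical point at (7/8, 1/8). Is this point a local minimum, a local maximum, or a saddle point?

local maximum

The Hessian of g is constant: H = [[-6, 2], [2, -6]].
det(H) = (-6)·(-6) − 2² = 32.
det(H) > 0 and tr(H) = -12 < 0, so H is negative definite and the point is a local maximum.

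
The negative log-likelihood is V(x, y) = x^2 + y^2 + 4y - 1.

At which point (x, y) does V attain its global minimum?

(0, -2)

V(x,y) separates as P(x) + Q(y) − 1, so its minimum is min P + min Q − 1.
P'(x) = 2x vanishes at x ∈ {0}; Q'(y) = 2y + 4 vanishes at y ∈ {-2}.
Local minima of P (where P''>0): P(0)=0. Local minima of Q: Q(-2)=-4.
So the global minimum of V is P(0) + Q(-2) − 1 = 0 − 4 − 1 = -5, attained at (0, -2).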